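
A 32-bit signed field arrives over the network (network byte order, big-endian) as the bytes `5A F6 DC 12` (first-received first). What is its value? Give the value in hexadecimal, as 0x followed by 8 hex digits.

0x5AF6DC12

In big-endian order the high byte comes first in memory.
The bytes are already most-significant first: 0x5AF6DC12.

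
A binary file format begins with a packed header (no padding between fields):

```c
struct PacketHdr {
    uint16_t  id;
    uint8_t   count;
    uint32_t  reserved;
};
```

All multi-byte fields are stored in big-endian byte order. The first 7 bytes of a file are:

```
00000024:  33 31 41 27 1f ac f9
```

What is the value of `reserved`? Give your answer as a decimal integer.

`reserved` follows `id` (2 B), `count` (1 B), so it starts at offset 2 + 1 = 3 and occupies 4 bytes.
Bytes at offsets 3..6: 27 1F AC F9.
In big-endian order the high byte comes first in memory.
The bytes are already most-significant first: 0x271FACF9.
0x271FACF9 = 656387321.

656387321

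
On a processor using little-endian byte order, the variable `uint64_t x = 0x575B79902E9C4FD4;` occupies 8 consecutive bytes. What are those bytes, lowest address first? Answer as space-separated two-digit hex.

D4 4F 9C 2E 90 79 5B 57

Split into bytes (most-significant first): 57 5B 79 90 2E 9C 4F D4.
Little-endian: lowest address holds the least-significant byte.
So at ascending addresses the bytes are D4 4F 9C 2E 90 79 5B 57.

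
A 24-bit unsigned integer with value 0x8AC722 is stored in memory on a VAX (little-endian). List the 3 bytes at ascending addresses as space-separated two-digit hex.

22 C7 8A

Split into bytes (most-significant first): 8A C7 22.
Little-endian stores the least-significant byte at the lowest address.
So at ascending addresses the bytes are 22 C7 8A.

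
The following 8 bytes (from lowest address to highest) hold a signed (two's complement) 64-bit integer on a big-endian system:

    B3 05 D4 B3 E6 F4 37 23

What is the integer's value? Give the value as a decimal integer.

In big-endian order the high byte comes first in memory.
The bytes are already most-significant first: 0xB305D4B3E6F43723.
Top bit is set, so as a signed 64-bit value this is 0xB305D4B3E6F43723 − 2^64 = -5546793496897898717.

-5546793496897898717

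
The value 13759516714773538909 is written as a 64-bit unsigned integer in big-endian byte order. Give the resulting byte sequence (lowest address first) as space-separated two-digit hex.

13759516714773538909 in hexadecimal, padded to 64 bits, is 0xBEF39F8D1120685D.
Split into bytes (most-significant first): BE F3 9F 8D 11 20 68 5D.
Big-endian stores the most-significant byte at the lowest address.
So the memory order matches the most-significant-first order: BE F3 9F 8D 11 20 68 5D.

BE F3 9F 8D 11 20 68 5D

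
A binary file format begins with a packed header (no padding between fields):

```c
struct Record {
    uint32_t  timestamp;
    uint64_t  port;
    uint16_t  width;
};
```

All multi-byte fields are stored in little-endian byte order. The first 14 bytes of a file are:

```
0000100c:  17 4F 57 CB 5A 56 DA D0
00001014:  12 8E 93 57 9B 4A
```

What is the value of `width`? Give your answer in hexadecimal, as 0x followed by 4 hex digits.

0x4A9B

`width` follows `timestamp` (4 B), `port` (8 B), so it starts at offset 4 + 8 = 12 and occupies 2 bytes.
Bytes at offsets 12..13: 9B 4A.
Little-endian stores the least-significant byte at the lowest address.
Reassemble most-significant byte first: 4A 9B → 0x4A9B.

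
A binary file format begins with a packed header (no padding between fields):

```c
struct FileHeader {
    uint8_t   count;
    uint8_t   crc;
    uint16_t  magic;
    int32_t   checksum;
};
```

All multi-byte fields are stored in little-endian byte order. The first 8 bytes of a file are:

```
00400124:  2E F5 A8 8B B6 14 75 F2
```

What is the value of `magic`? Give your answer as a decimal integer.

`magic` follows `count` (1 B), `crc` (1 B), so it starts at offset 1 + 1 = 2 and occupies 2 bytes.
Bytes at offsets 2..3: A8 8B.
Little-endian: lowest address holds the least-significant byte.
Reassemble most-significant byte first: 8B A8 → 0x8BA8.
0x8BA8 = 35752.

35752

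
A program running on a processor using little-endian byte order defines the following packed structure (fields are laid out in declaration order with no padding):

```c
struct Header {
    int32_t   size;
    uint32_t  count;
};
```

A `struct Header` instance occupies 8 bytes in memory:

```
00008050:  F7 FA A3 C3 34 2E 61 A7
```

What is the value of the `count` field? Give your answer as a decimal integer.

2808163892

`count` follows `size` (4 bytes), so it starts at byte offset 4 and occupies 4 bytes.
Bytes at offsets 4..7: 34 2E 61 A7.
In little-endian order the low byte comes first in memory.
Reassemble most-significant byte first: A7 61 2E 34 → 0xA7612E34.
0xA7612E34 = 2808163892.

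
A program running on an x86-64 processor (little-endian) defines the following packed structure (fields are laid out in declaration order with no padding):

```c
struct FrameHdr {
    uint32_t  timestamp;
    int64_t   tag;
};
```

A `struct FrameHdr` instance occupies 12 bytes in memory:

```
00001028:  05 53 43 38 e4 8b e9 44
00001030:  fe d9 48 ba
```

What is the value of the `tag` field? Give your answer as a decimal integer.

-5023525698230711324

`tag` follows `timestamp` (4 bytes), so it starts at byte offset 4 and occupies 8 bytes.
Bytes at offsets 4..11: E4 8B E9 44 FE D9 48 BA.
In little-endian order the low byte comes first in memory.
Reassemble most-significant byte first: BA 48 D9 FE 44 E9 8B E4 → 0xBA48D9FE44E98BE4.
Top bit is set, so as a signed 64-bit value this is 0xBA48D9FE44E98BE4 − 2^64 = -5023525698230711324.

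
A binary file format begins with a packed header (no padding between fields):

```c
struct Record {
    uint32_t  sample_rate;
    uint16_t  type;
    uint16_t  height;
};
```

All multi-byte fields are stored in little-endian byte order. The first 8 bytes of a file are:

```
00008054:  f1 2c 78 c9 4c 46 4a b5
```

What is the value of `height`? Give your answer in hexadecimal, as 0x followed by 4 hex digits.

0xB54A

`height` follows `sample_rate` (4 B), `type` (2 B), so it starts at offset 4 + 2 = 6 and occupies 2 bytes.
Bytes at offsets 6..7: 4A B5.
Little-endian: lowest address holds the least-significant byte.
Reassemble most-significant byte first: B5 4A → 0xB54A.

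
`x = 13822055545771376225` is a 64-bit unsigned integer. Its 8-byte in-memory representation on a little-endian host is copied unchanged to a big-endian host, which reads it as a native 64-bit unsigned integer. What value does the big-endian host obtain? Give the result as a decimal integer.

13822055545771376225 in 64-bit hexadecimal is 0xBFD1CE49576BBE61.
Stored little-endian, the bytes at ascending addresses are 61 BE 6B 57 49 CE D1 BF.
Read back as big-endian, the last byte is least significant, giving 0x61BE6B5749CED1BF.
0x61BE6B5749CED1BF = 7043184889898652095.

7043184889898652095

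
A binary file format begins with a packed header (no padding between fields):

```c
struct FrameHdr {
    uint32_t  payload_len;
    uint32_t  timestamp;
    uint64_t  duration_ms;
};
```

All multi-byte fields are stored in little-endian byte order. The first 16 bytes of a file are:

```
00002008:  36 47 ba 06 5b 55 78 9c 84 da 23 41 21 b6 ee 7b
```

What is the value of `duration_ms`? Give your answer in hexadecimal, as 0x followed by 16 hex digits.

`duration_ms` follows `payload_len` (4 B), `timestamp` (4 B), so it starts at offset 4 + 4 = 8 and occupies 8 bytes.
Bytes at offsets 8..15: 84 DA 23 41 21 B6 EE 7B.
In little-endian order the low byte comes first in memory.
Reassemble most-significant byte first: 7B EE B6 21 41 23 DA 84 → 0x7BEEB6214123DA84.

0x7BEEB6214123DA84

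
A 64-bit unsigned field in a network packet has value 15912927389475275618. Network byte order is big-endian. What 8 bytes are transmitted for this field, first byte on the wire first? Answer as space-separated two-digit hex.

DC D6 13 26 82 42 03 62

15912927389475275618 in hexadecimal, padded to 64 bits, is 0xDCD6132682420362.
Split into bytes (most-significant first): DC D6 13 26 82 42 03 62.
In big-endian order the high byte comes first in memory.
So the memory order matches the most-significant-first order: DC D6 13 26 82 42 03 62.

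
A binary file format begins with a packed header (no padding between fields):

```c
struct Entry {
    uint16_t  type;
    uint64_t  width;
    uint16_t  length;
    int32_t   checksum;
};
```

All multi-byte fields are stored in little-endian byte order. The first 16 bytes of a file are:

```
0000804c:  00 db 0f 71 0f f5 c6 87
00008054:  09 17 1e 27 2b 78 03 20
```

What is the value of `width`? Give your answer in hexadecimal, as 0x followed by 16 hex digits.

0x170987C6F50F710F

`width` follows `type` (2 bytes), so it starts at byte offset 2 and occupies 8 bytes.
Bytes at offsets 2..9: 0F 71 0F F5 C6 87 09 17.
In little-endian order the low byte comes first in memory.
Reassemble most-significant byte first: 17 09 87 C6 F5 0F 71 0F → 0x170987C6F50F710F.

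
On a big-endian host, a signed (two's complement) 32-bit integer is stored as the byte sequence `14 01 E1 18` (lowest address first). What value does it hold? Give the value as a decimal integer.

335667480

Big-endian: lowest address holds the most-significant byte.
The bytes are already most-significant first: 0x1401E118.
0x1401E118 = 335667480.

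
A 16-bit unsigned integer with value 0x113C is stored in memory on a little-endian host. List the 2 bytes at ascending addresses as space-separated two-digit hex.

3C 11

Split into bytes (most-significant first): 11 3C.
Little-endian: lowest address holds the least-significant byte.
So at ascending addresses the bytes are 3C 11.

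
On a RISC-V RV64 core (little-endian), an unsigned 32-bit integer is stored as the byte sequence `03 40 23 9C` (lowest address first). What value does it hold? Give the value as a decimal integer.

2619555843

In little-endian order the low byte comes first in memory.
Reassemble most-significant byte first: 9C 23 40 03 → 0x9C234003.
0x9C234003 = 2619555843.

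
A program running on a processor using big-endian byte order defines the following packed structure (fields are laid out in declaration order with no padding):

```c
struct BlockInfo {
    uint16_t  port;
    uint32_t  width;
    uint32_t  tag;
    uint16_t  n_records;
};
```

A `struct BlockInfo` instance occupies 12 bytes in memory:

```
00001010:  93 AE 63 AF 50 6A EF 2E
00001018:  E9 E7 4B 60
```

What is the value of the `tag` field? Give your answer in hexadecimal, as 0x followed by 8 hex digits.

`tag` follows `port` (2 B), `width` (4 B), so it starts at offset 2 + 4 = 6 and occupies 4 bytes.
Bytes at offsets 6..9: EF 2E E9 E7.
Big-endian: lowest address holds the most-significant byte.
The bytes are already most-significant first: 0xEF2EE9E7.

0xEF2EE9E7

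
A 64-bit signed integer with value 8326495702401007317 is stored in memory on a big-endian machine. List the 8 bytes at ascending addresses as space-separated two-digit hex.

73 8D A7 B9 C5 6D BE D5

8326495702401007317 in hexadecimal, padded to 64 bits, is 0x738DA7B9C56DBED5.
Split into bytes (most-significant first): 73 8D A7 B9 C5 6D BE D5.
Big-endian stores the most-significant byte at the lowest address.
So the memory order matches the most-significant-first order: 73 8D A7 B9 C5 6D BE D5.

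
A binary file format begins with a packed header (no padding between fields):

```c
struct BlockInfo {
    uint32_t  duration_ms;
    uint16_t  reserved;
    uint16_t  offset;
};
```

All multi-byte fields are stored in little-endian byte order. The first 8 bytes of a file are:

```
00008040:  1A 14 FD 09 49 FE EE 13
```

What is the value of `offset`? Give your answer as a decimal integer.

`offset` follows `duration_ms` (4 B), `reserved` (2 B), so it starts at offset 4 + 2 = 6 and occupies 2 bytes.
Bytes at offsets 6..7: EE 13.
In little-endian order the low byte comes first in memory.
Reassemble most-significant byte first: 13 EE → 0x13EE.
0x13EE = 5102.

5102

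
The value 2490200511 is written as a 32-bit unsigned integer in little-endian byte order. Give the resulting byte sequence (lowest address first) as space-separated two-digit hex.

BF 71 6D 94

2490200511 in hexadecimal, padded to 32 bits, is 0x946D71BF.
Split into bytes (most-significant first): 94 6D 71 BF.
In little-endian order the low byte comes first in memory.
So at ascending addresses the bytes are BF 71 6D 94.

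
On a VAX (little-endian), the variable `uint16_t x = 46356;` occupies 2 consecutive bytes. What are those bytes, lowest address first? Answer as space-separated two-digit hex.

14 B5

46356 in hexadecimal, padded to 16 bits, is 0xB514.
Split into bytes (most-significant first): B5 14.
Little-endian: lowest address holds the least-significant byte.
So at ascending addresses the bytes are 14 B5.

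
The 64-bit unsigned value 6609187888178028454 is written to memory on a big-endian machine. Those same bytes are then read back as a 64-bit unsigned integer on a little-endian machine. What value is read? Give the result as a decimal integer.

6609187888178028454 in 64-bit hexadecimal is 0x5BB88D5E08AA5FA6.
Stored big-endian, the bytes at ascending addresses are 5B B8 8D 5E 08 AA 5F A6.
Read back as little-endian, the first byte is least significant, giving 0xA65FAA085E8DB85B.
0xA65FAA085E8DB85B = 11988487686006356059.

11988487686006356059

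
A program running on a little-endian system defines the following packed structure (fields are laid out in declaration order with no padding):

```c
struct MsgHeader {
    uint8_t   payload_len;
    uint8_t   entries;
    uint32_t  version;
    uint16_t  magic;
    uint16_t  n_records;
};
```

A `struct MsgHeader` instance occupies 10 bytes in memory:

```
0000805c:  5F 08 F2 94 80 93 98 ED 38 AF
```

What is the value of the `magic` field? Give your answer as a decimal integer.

`magic` follows `payload_len` (1 B), `entries` (1 B), `version` (4 B), so it starts at offset 1 + 1 + 4 = 6 and occupies 2 bytes.
Bytes at offsets 6..7: 98 ED.
Little-endian: lowest address holds the least-significant byte.
Reassemble most-significant byte first: ED 98 → 0xED98.
0xED98 = 60824.

60824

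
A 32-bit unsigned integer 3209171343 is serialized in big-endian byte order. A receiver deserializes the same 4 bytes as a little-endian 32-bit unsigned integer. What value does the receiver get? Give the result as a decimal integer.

3209171343 in 32-bit hexadecimal is 0xBF48118F.
Stored big-endian, the bytes at ascending addresses are BF 48 11 8F.
Read back as little-endian, the first byte is least significant, giving 0x8F1148BF.
0x8F1148BF = 2400274623.

2400274623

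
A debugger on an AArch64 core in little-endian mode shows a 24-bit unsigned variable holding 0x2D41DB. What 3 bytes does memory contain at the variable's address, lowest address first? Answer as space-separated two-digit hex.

DB 41 2D

Split into bytes (most-significant first): 2D 41 DB.
Little-endian: lowest address holds the least-significant byte.
So at ascending addresses the bytes are DB 41 2D.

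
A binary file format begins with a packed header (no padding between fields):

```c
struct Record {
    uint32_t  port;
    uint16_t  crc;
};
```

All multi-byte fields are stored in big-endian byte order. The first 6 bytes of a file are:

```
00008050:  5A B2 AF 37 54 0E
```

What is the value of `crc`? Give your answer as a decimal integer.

21518

`crc` follows `port` (4 bytes), so it starts at byte offset 4 and occupies 2 bytes.
Bytes at offsets 4..5: 54 0E.
Big-endian: lowest address holds the most-significant byte.
The bytes are already most-significant first: 0x540E.
0x540E = 21518.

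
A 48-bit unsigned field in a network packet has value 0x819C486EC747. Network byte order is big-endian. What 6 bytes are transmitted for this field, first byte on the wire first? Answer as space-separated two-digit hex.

Split into bytes (most-significant first): 81 9C 48 6E C7 47.
Big-endian stores the most-significant byte at the lowest address.
So the memory order matches the most-significant-first order: 81 9C 48 6E C7 47.

81 9C 48 6E C7 47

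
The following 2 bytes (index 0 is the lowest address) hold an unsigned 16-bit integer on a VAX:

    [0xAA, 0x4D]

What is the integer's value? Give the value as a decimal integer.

Little-endian: lowest address holds the least-significant byte.
Reassemble most-significant byte first: 4D AA → 0x4DAA.
0x4DAA = 19882.

19882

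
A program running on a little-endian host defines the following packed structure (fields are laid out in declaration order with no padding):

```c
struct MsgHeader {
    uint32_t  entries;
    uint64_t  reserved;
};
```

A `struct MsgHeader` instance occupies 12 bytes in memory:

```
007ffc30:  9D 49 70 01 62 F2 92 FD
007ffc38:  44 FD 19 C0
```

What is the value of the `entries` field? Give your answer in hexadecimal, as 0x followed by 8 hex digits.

0x0170499D

`entries` is the first field, at byte offset 0, occupying 4 bytes.
Bytes at offsets 0..3: 9D 49 70 01.
In little-endian order the low byte comes first in memory.
Reassemble most-significant byte first: 01 70 49 9D → 0x0170499D.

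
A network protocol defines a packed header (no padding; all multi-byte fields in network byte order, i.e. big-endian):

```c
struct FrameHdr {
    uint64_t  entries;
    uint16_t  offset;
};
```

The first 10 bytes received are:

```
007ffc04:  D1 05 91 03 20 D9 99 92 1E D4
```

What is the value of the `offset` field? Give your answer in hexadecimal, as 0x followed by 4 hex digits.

`offset` follows `entries` (8 bytes), so it starts at byte offset 8 and occupies 2 bytes.
Bytes at offsets 8..9: 1E D4.
Big-endian: lowest address holds the most-significant byte.
The bytes are already most-significant first: 0x1ED4.

0x1ED4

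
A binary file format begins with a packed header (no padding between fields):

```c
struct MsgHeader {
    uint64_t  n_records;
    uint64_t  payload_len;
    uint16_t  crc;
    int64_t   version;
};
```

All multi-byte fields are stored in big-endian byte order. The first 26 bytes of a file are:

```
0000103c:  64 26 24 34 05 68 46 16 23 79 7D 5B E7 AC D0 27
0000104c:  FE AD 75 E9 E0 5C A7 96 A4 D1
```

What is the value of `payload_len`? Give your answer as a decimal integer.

`payload_len` follows `n_records` (8 bytes), so it starts at byte offset 8 and occupies 8 bytes.
Bytes at offsets 8..15: 23 79 7D 5B E7 AC D0 27.
In big-endian order the high byte comes first in memory.
The bytes are already most-significant first: 0x23797D5BE7ACD027.
0x23797D5BE7ACD027 = 2556212097191825447.

2556212097191825447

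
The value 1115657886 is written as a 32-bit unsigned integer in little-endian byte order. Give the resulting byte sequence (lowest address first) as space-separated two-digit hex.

1115657886 in hexadecimal, padded to 32 bits, is 0x427F969E.
Split into bytes (most-significant first): 42 7F 96 9E.
In little-endian order the low byte comes first in memory.
So at ascending addresses the bytes are 9E 96 7F 42.

9E 96 7F 42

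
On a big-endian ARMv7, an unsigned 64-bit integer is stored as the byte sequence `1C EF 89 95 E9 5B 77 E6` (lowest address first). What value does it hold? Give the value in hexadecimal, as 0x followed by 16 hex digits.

Big-endian stores the most-significant byte at the lowest address.
The bytes are already most-significant first: 0x1CEF8995E95B77E6.

0x1CEF8995E95B77E6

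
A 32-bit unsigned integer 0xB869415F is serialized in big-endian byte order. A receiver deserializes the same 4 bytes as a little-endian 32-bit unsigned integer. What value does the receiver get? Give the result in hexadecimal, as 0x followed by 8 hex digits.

0x5F4169B8

Stored big-endian, the bytes at ascending addresses are B8 69 41 5F.
Read back as little-endian, the first byte is least significant, giving 0x5F4169B8.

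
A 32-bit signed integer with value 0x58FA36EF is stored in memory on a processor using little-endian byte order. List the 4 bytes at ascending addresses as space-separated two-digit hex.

Split into bytes (most-significant first): 58 FA 36 EF.
In little-endian order the low byte comes first in memory.
So at ascending addresses the bytes are EF 36 FA 58.

EF 36 FA 58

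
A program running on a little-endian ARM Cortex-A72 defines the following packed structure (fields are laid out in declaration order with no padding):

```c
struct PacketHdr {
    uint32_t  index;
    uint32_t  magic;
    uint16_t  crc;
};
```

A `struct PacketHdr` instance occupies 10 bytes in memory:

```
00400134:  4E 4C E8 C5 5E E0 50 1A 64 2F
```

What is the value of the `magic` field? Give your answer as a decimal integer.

`magic` follows `index` (4 bytes), so it starts at byte offset 4 and occupies 4 bytes.
Bytes at offsets 4..7: 5E E0 50 1A.
Little-endian stores the least-significant byte at the lowest address.
Reassemble most-significant byte first: 1A 50 E0 5E → 0x1A50E05E.
0x1A50E05E = 441507934.

441507934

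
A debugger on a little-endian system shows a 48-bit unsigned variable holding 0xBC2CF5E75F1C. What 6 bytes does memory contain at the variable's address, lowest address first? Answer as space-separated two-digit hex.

1C 5F E7 F5 2C BC

Split into bytes (most-significant first): BC 2C F5 E7 5F 1C.
Little-endian: lowest address holds the least-significant byte.
So at ascending addresses the bytes are 1C 5F E7 F5 2C BC.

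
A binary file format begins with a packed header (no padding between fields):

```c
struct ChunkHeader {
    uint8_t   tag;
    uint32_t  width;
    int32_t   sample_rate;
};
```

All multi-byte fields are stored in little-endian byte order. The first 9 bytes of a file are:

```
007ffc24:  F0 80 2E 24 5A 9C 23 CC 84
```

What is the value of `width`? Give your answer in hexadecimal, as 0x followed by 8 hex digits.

0x5A242E80

`width` follows `tag` (1 byte), so it starts at byte offset 1 and occupies 4 bytes.
Bytes at offsets 1..4: 80 2E 24 5A.
In little-endian order the low byte comes first in memory.
Reassemble most-significant byte first: 5A 24 2E 80 → 0x5A242E80.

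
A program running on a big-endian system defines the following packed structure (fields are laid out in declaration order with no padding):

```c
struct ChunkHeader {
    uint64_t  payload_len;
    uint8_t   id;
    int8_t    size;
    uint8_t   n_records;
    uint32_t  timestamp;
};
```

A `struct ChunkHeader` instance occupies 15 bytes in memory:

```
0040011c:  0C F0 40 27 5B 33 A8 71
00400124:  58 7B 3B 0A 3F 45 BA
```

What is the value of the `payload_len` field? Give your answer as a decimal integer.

`payload_len` is the first field, at byte offset 0, occupying 8 bytes.
Bytes at offsets 0..7: 0C F0 40 27 5B 33 A8 71.
Big-endian stores the most-significant byte at the lowest address.
The bytes are already most-significant first: 0x0CF040275B33A871.
0x0CF040275B33A871 = 932315660643706993.

932315660643706993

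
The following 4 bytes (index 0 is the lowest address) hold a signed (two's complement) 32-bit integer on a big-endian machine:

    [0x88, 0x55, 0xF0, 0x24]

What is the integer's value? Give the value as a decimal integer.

-2007633884

Big-endian: lowest address holds the most-significant byte.
The bytes are already most-significant first: 0x8855F024.
Top bit is set, so as a signed 32-bit value this is 0x8855F024 − 2^32 = -2007633884.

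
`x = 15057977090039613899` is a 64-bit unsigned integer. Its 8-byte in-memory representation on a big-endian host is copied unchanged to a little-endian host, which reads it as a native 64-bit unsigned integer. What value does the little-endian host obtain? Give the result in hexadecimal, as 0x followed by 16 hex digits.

0xCB09C8FF61AEF8D0

15057977090039613899 in 64-bit hexadecimal is 0xD0F8AE61FFC809CB.
Stored big-endian, the bytes at ascending addresses are D0 F8 AE 61 FF C8 09 CB.
Read back as little-endian, the first byte is least significant, giving 0xCB09C8FF61AEF8D0.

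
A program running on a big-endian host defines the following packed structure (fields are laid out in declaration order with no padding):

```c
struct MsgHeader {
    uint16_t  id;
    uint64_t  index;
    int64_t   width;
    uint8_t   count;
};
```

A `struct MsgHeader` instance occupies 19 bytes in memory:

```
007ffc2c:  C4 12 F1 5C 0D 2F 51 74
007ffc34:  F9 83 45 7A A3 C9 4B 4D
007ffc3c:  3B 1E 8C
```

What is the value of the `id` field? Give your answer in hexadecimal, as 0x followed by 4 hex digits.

`id` is the first field, at byte offset 0, occupying 2 bytes.
Bytes at offsets 0..1: C4 12.
Big-endian stores the most-significant byte at the lowest address.
The bytes are already most-significant first: 0xC412.

0xC412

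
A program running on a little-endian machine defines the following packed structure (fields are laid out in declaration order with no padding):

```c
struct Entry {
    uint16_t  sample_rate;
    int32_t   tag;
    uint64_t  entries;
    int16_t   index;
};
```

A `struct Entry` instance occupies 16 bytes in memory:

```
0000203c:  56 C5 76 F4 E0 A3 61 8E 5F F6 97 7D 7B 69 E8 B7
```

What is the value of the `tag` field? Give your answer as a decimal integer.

`tag` follows `sample_rate` (2 bytes), so it starts at byte offset 2 and occupies 4 bytes.
Bytes at offsets 2..5: 76 F4 E0 A3.
Little-endian: lowest address holds the least-significant byte.
Reassemble most-significant byte first: A3 E0 F4 76 → 0xA3E0F476.
Top bit is set, so as a signed 32-bit value this is 0xA3E0F476 − 2^32 = -1545538442.

-1545538442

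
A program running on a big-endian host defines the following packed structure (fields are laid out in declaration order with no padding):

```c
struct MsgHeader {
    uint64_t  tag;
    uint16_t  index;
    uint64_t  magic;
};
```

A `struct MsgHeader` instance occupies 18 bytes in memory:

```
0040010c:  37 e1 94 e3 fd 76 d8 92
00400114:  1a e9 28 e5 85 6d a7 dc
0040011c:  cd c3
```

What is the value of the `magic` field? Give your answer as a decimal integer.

`magic` follows `tag` (8 B), `index` (2 B), so it starts at offset 8 + 2 = 10 and occupies 8 bytes.
Bytes at offsets 10..17: 28 E5 85 6D A7 DC CD C3.
Big-endian stores the most-significant byte at the lowest address.
The bytes are already most-significant first: 0x28E5856DA7DCCDC3.
0x28E5856DA7DCCDC3 = 2946908237198052803.

2946908237198052803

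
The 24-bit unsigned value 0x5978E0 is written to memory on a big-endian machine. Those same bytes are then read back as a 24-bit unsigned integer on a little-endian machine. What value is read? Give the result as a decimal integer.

14710873

Stored big-endian, the bytes at ascending addresses are 59 78 E0.
Read back as little-endian, the first byte is least significant, giving 0xE07859.
0xE07859 = 14710873.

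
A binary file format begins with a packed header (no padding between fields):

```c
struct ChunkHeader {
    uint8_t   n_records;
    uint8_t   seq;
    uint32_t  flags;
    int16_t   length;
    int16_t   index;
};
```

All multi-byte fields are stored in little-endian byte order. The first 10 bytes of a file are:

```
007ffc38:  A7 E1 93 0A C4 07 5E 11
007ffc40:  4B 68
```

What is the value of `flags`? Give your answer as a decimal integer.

`flags` follows `n_records` (1 B), `seq` (1 B), so it starts at offset 1 + 1 = 2 and occupies 4 bytes.
Bytes at offsets 2..5: 93 0A C4 07.
In little-endian order the low byte comes first in memory.
Reassemble most-significant byte first: 07 C4 0A 93 → 0x07C40A93.
0x07C40A93 = 130288275.

130288275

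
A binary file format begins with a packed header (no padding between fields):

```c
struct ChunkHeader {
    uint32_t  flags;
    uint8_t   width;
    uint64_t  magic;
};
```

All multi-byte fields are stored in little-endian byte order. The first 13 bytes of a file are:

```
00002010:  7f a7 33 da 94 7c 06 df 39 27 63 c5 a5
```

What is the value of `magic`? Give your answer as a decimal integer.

11945062606795900540

`magic` follows `flags` (4 B), `width` (1 B), so it starts at offset 4 + 1 = 5 and occupies 8 bytes.
Bytes at offsets 5..12: 7C 06 DF 39 27 63 C5 A5.
In little-endian order the low byte comes first in memory.
Reassemble most-significant byte first: A5 C5 63 27 39 DF 06 7C → 0xA5C5632739DF067C.
0xA5C5632739DF067C = 11945062606795900540.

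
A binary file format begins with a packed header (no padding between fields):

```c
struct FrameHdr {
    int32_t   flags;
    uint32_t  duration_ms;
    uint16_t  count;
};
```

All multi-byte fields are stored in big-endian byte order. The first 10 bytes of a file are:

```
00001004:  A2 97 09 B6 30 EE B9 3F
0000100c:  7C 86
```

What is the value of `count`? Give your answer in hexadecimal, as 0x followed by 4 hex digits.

`count` follows `flags` (4 B), `duration_ms` (4 B), so it starts at offset 4 + 4 = 8 and occupies 2 bytes.
Bytes at offsets 8..9: 7C 86.
In big-endian order the high byte comes first in memory.
The bytes are already most-significant first: 0x7C86.

0x7C86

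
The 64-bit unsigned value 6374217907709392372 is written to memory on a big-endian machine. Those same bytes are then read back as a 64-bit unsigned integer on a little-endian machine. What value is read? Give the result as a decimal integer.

17633267361148925272

6374217907709392372 in 64-bit hexadecimal is 0x5875C56A3DF3B5F4.
Stored big-endian, the bytes at ascending addresses are 58 75 C5 6A 3D F3 B5 F4.
Read back as little-endian, the first byte is least significant, giving 0xF4B5F33D6AC57558.
0xF4B5F33D6AC57558 = 17633267361148925272.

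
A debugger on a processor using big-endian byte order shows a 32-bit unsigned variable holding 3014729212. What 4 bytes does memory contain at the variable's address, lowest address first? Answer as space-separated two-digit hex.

B3 B1 1D FC

3014729212 in hexadecimal, padded to 32 bits, is 0xB3B11DFC.
Split into bytes (most-significant first): B3 B1 1D FC.
Big-endian stores the most-significant byte at the lowest address.
So the memory order matches the most-significant-first order: B3 B1 1D FC.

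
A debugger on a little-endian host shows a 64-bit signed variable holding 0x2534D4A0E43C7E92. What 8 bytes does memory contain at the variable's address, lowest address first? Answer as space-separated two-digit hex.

Split into bytes (most-significant first): 25 34 D4 A0 E4 3C 7E 92.
Little-endian stores the least-significant byte at the lowest address.
So at ascending addresses the bytes are 92 7E 3C E4 A0 D4 34 25.

92 7E 3C E4 A0 D4 34 25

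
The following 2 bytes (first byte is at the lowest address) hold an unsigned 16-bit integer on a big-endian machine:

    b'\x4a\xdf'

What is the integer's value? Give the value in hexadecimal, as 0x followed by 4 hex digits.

Big-endian stores the most-significant byte at the lowest address.
The bytes are already most-significant first: 0x4ADF.

0x4ADF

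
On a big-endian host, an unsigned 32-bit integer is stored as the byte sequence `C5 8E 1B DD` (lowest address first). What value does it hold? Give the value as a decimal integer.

Big-endian: lowest address holds the most-significant byte.
The bytes are already most-significant first: 0xC58E1BDD.
0xC58E1BDD = 3314424797.

3314424797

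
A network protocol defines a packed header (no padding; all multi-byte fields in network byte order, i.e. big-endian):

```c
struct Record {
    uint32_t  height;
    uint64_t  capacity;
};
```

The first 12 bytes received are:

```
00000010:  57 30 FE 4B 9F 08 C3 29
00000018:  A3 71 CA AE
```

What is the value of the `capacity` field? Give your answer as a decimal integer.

`capacity` follows `height` (4 bytes), so it starts at byte offset 4 and occupies 8 bytes.
Bytes at offsets 4..11: 9F 08 C3 29 A3 71 CA AE.
In big-endian order the high byte comes first in memory.
The bytes are already most-significant first: 0x9F08C329A371CAAE.
0x9F08C329A371CAAE = 11459623835447446190.

11459623835447446190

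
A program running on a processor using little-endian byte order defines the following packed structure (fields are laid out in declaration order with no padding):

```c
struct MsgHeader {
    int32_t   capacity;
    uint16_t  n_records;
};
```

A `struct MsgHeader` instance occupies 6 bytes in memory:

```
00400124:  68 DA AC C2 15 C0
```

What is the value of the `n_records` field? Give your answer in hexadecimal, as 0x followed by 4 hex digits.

`n_records` follows `capacity` (4 bytes), so it starts at byte offset 4 and occupies 2 bytes.
Bytes at offsets 4..5: 15 C0.
In little-endian order the low byte comes first in memory.
Reassemble most-significant byte first: C0 15 → 0xC015.

0xC015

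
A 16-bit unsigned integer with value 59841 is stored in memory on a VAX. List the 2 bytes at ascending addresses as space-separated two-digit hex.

59841 in hexadecimal, padded to 16 bits, is 0xE9C1.
Split into bytes (most-significant first): E9 C1.
Little-endian: lowest address holds the least-significant byte.
So at ascending addresses the bytes are C1 E9.

C1 E9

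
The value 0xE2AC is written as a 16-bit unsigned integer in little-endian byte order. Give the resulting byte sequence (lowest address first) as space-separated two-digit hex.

Split into bytes (most-significant first): E2 AC.
In little-endian order the low byte comes first in memory.
So at ascending addresses the bytes are AC E2.

AC E2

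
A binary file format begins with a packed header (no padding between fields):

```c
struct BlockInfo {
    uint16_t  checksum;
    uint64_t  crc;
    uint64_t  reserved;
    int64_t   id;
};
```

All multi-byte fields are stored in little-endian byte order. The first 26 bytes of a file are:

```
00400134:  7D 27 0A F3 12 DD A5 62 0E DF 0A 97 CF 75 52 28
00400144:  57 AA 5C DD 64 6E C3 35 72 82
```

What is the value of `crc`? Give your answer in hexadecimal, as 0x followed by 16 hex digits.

`crc` follows `checksum` (2 bytes), so it starts at byte offset 2 and occupies 8 bytes.
Bytes at offsets 2..9: 0A F3 12 DD A5 62 0E DF.
Little-endian: lowest address holds the least-significant byte.
Reassemble most-significant byte first: DF 0E 62 A5 DD 12 F3 0A → 0xDF0E62A5DD12F30A.

0xDF0E62A5DD12F30A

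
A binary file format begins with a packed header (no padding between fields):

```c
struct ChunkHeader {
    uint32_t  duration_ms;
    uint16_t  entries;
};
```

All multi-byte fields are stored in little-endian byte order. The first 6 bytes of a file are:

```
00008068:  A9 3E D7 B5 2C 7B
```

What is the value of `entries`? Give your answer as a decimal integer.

31532

`entries` follows `duration_ms` (4 bytes), so it starts at byte offset 4 and occupies 2 bytes.
Bytes at offsets 4..5: 2C 7B.
Little-endian: lowest address holds the least-significant byte.
Reassemble most-significant byte first: 7B 2C → 0x7B2C.
0x7B2C = 31532.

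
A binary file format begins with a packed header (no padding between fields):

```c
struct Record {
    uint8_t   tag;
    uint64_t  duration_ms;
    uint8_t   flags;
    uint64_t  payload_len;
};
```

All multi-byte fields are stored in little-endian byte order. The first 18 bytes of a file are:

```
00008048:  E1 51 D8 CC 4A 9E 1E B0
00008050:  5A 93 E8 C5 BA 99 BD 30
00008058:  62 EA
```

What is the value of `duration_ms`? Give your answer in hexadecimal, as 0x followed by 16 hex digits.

`duration_ms` follows `tag` (1 byte), so it starts at byte offset 1 and occupies 8 bytes.
Bytes at offsets 1..8: 51 D8 CC 4A 9E 1E B0 5A.
Little-endian stores the least-significant byte at the lowest address.
Reassemble most-significant byte first: 5A B0 1E 9E 4A CC D8 51 → 0x5AB01E9E4ACCD851.

0x5AB01E9E4ACCD851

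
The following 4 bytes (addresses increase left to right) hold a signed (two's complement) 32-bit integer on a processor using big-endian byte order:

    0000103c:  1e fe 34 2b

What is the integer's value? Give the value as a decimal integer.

Big-endian: lowest address holds the most-significant byte.
The bytes are already most-significant first: 0x1EFE342B.
0x1EFE342B = 519975979.

519975979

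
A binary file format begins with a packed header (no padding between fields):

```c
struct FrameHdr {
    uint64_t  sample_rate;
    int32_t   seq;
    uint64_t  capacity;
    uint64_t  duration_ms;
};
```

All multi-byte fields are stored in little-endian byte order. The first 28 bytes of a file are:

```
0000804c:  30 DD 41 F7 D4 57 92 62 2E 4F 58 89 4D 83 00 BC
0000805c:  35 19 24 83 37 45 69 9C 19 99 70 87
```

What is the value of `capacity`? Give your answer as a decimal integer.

`capacity` follows `sample_rate` (8 B), `seq` (4 B), so it starts at offset 8 + 4 = 12 and occupies 8 bytes.
Bytes at offsets 12..19: 4D 83 00 BC 35 19 24 83.
Little-endian stores the least-significant byte at the lowest address.
Reassemble most-significant byte first: 83 24 19 35 BC 00 83 4D → 0x83241935BC00834D.
0x83241935BC00834D = 9449705636708254541.

9449705636708254541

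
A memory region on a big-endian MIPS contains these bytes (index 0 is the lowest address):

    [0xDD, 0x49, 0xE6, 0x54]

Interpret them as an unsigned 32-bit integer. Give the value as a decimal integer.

In big-endian order the high byte comes first in memory.
The bytes are already most-significant first: 0xDD49E654.
0xDD49E654 = 3712607828.

3712607828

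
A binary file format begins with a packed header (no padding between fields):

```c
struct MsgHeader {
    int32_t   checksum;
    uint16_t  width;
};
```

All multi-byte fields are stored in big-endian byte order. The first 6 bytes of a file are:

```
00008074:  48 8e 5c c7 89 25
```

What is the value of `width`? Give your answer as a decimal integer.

`width` follows `checksum` (4 bytes), so it starts at byte offset 4 and occupies 2 bytes.
Bytes at offsets 4..5: 89 25.
Big-endian: lowest address holds the most-significant byte.
The bytes are already most-significant first: 0x8925.
0x8925 = 35109.

35109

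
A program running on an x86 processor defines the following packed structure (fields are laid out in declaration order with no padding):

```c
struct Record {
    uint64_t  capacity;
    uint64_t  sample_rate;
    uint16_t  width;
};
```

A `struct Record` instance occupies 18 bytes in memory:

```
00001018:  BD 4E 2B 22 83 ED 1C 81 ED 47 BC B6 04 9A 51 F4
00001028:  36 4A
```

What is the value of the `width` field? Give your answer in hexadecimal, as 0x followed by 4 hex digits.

`width` follows `capacity` (8 B), `sample_rate` (8 B), so it starts at offset 8 + 8 = 16 and occupies 2 bytes.
Bytes at offsets 16..17: 36 4A.
Little-endian: lowest address holds the least-significant byte.
Reassemble most-significant byte first: 4A 36 → 0x4A36.

0x4A36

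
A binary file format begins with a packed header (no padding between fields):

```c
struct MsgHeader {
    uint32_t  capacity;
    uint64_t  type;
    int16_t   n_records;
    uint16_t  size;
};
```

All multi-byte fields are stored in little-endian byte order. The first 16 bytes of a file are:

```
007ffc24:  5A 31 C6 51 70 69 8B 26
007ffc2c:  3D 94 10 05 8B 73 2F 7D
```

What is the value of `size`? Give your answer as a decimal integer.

32047

`size` follows `capacity` (4 B), `type` (8 B), `n_records` (2 B), so it starts at offset 4 + 8 + 2 = 14 and occupies 2 bytes.
Bytes at offsets 14..15: 2F 7D.
In little-endian order the low byte comes first in memory.
Reassemble most-significant byte first: 7D 2F → 0x7D2F.
0x7D2F = 32047.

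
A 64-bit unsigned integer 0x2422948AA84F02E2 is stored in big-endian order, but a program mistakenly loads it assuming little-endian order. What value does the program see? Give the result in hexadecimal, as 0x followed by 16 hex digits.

0xE2024FA88A942224

Stored big-endian, the bytes at ascending addresses are 24 22 94 8A A8 4F 02 E2.
Read back as little-endian, the first byte is least significant, giving 0xE2024FA88A942224.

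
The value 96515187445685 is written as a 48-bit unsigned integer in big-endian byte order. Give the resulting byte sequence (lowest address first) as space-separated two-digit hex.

96515187445685 in hexadecimal, padded to 48 bits, is 0x57C7B1768FB5.
Split into bytes (most-significant first): 57 C7 B1 76 8F B5.
Big-endian: lowest address holds the most-significant byte.
So the memory order matches the most-significant-first order: 57 C7 B1 76 8F B5.

57 C7 B1 76 8F B5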